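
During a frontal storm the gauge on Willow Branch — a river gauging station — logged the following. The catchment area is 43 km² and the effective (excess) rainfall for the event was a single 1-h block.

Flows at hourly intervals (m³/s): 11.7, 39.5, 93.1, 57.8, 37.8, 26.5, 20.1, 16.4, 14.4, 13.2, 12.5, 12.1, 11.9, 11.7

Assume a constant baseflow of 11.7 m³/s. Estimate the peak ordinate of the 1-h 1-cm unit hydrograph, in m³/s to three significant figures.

Direct runoff: 0.0, 27.8, 81.4, 46.1, 26.1, 14.8, 8.4, 4.7, 2.7, 1.5, 0.8, 0.4, 0.2, 0.0 m³/s; ΣQ_DR = 214.9 m³/s, peak = 81.4 m³/s.
Runoff depth d = ΣQ_DR·Δt / A = 214.9 × 3600 / (43 km²) = 17.99 mm.
The 1-cm UH is the DRH scaled by (10 mm)/d, so U_p = 81.4 × 10/17.99 = 45.2 m³/s.

U_p ≈ 45.2 m³/s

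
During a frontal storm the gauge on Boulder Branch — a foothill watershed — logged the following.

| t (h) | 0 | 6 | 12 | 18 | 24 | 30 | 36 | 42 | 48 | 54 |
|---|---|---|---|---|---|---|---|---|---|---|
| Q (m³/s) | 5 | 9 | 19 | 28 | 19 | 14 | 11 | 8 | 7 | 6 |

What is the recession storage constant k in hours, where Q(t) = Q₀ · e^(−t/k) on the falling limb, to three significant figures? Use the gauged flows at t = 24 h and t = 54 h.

k ≈ 26.0 h

On the falling limb, Q drops from 19 to 6 m³/s between t = 24 h and t = 54 h (Δt = 30 h).
k = −Δt / ln(Q₂/Q₁) = −30 / ln(6/19) = 26.0 h.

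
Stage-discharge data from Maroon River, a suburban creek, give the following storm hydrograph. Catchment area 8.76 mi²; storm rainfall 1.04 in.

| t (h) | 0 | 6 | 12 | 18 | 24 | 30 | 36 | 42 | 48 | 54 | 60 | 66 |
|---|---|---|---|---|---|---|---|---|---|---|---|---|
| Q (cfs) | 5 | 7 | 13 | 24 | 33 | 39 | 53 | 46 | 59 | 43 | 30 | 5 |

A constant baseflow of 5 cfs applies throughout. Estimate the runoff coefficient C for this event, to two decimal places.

ΣQ_DR = 297.0 cfs; V = ΣQ_DR·Δt = 6.415 × 10^6 ft³.
Runoff depth d = V / A = 0.3152 in.
C = d / P = 0.3152 / 1.04 = 0.30.

C ≈ 0.30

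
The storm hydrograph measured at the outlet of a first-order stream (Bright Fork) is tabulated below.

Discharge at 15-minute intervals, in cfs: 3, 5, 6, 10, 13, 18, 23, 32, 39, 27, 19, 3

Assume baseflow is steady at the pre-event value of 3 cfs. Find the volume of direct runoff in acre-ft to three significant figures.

Direct-runoff ordinates (Q − Q_b): 0.0, 2.0, 3.0, 7.0, 10.0, 15.0, 20.0, 29.0, 36.0, 24.0, 16.0, 0.0 cfs.
ΣQ_DR = 162.0 cfs.
With Δt = 0.25 h = 900 s, V = ΣQ_DR · Δt = 162.0 × 900 = 1.46 × 10^5 ft³ = 3.35 acre-ft.

V ≈ 3.35 acre-ft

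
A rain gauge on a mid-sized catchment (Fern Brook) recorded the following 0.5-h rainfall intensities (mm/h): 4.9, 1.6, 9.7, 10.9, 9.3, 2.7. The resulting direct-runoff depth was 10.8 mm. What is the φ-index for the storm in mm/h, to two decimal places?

Only the 4 blocks with intensity above φ contribute runoff: 4.9, 9.7, 10.9, 9.3 mm/h.
Σ(I−φ)·Δt = d  ⇒  (4.9+9.7+10.9+9.3 − 4φ)·0.5 = 10.8
φ = (34.80 − 10.8/0.5) / 4 = 3.30 mm/h.

φ ≈ 3.30 mm/h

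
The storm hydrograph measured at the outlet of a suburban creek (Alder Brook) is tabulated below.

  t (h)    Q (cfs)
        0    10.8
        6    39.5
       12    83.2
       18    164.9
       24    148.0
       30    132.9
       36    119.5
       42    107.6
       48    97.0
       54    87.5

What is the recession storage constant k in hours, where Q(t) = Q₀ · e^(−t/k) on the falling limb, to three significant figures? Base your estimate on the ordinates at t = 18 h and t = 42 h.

k ≈ 56.2 h

On the falling limb, Q drops from 164.9 to 107.6 cfs between t = 18 h and t = 42 h (Δt = 24 h).
k = −Δt / ln(Q₂/Q₁) = −24 / ln(107.6/164.9) = 56.2 h.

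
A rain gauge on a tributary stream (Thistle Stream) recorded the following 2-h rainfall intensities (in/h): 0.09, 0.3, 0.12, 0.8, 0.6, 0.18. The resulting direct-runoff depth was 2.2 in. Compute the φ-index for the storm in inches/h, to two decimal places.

Only the 3 blocks with intensity above φ contribute runoff: 0.3, 0.8, 0.6 in/h.
Σ(I−φ)·Δt = d  ⇒  (0.3+0.8+0.6 − 3φ)·2 = 2.2
φ = (1.700 − 2.2/2) / 3 = 0.20 in/h.

φ ≈ 0.20 in/h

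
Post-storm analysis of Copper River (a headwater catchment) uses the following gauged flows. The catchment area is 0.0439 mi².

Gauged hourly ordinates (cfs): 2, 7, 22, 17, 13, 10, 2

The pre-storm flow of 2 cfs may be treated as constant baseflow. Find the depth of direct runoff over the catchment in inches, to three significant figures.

d ≈ 2.08 in

Direct runoff: 0.0, 5.0, 20.0, 15.0, 11.0, 8.0, 0.0 cfs; ΣQ_DR = 59.00 cfs.
V = ΣQ_DR · Δt = 59.00 × 3600 s = 2.124 × 10^5 ft³.
Over A = 0.0439 mi², depth = V / A = 2.08 in.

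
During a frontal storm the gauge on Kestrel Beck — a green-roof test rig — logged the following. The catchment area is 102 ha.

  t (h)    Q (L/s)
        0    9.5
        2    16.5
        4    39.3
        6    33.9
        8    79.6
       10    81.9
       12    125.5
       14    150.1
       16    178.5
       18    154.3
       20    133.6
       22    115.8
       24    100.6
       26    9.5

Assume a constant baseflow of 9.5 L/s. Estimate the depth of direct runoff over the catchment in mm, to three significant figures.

d ≈ 7.73 mm

Direct runoff: 0.0, 7.0, 29.8, 24.4, 70.1, 72.4, 116.0, 140.6, 169.0, 144.8, 124.1, 106.3, 91.1, 0.0 L/s; ΣQ_DR = 1096 L/s.
V = ΣQ_DR · Δt = 1096 × 7200 s = 7.888 × 10^6 L.
Over A = 102 ha, depth = V / A = 7.73 mm.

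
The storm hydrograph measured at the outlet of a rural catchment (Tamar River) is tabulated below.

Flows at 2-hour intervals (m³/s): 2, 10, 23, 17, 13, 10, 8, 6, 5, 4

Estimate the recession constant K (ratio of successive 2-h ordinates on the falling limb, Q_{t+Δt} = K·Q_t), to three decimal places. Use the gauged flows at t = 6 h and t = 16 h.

Using the recession-limb readings at t = 6 h and t = 16 h: Q falls from 17 to 5 m³/s over 5 intervals.
K = (Q₂/Q₁)^(1/5) = (5/17)^(1/5) = 0.783.

K ≈ 0.783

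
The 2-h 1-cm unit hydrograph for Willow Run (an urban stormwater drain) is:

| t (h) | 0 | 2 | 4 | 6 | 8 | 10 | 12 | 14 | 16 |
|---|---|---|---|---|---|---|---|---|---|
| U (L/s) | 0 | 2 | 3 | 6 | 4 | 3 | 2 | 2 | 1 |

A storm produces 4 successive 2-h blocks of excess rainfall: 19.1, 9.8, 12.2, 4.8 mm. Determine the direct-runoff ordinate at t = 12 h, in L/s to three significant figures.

By discrete convolution, Q_j = Σ (P_i / 10 mm) · U_{j−i}.
At t = 12 h (j=6): Q = (19.1/10)·2 + (9.8/10)·3 + (12.2/10)·4 + (4.8/10)·6 = 14.5 L/s.

Q ≈ 14.5 L/s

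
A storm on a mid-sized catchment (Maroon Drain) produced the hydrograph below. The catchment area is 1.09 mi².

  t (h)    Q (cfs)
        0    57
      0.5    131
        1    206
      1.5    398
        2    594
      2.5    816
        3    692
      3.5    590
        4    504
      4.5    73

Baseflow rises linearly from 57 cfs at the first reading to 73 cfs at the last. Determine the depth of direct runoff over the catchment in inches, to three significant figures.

d ≈ 2.42 in

Direct runoff: 0.00, 72.22, 145.44, 335.67, 529.89, 750.11, 624.33, 520.56, 432.78, 0.00 cfs; ΣQ_DR = 3411 cfs.
V = ΣQ_DR · Δt = 3411 × 1800 s = 6.140 × 10^6 ft³.
Over A = 1.09 mi², depth = V / A = 2.42 in.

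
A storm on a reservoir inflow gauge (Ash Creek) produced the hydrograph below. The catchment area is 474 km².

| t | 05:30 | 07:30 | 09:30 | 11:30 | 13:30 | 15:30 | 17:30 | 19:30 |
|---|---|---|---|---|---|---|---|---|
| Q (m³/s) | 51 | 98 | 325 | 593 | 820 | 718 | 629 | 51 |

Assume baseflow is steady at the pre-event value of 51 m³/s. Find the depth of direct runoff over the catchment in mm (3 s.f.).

Direct runoff: 0.0, 47.0, 274.0, 542.0, 769.0, 667.0, 578.0, 0.0 m³/s; ΣQ_DR = 2877 m³/s.
V = ΣQ_DR · Δt = 2877 × 7200 s = 2.071 × 10^7 m³.
Over A = 474 km², depth = V / A = 43.7 mm.

d ≈ 43.7 mm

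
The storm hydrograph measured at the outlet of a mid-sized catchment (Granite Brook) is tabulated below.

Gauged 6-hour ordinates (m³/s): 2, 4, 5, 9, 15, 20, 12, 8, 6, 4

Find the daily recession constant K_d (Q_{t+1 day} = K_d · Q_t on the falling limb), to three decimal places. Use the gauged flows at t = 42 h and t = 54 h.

Between t = 42 h and t = 54 h the flow falls from 8 to 4 m³/s over 2×6 h = 12 h.
Per-interval ratio K = (4/8)^(1/2) = 0.7071; K_d = K^(24/6) = 0.250.

K_d ≈ 0.250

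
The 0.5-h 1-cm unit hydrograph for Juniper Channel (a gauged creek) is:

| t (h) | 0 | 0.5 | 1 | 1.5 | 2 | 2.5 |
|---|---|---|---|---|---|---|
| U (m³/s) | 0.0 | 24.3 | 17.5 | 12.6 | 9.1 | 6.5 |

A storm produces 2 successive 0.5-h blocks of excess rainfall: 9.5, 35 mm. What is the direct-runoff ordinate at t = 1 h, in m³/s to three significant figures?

Q ≈ 102 m³/s

By discrete convolution, Q_j = Σ (P_i / 10 mm) · U_{j−i}.
At t = 1 h (j=2): Q = (9.5/10)·17.5 + (35/10)·24.3 = 102 m³/s.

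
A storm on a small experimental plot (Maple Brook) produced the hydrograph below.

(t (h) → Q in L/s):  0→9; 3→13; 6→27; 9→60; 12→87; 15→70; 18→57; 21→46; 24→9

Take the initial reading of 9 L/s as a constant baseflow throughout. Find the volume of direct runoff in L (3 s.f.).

V ≈ 3.21 × 10^6 L

Direct-runoff ordinates (Q − Q_b): 0.0, 4.0, 18.0, 51.0, 78.0, 61.0, 48.0, 37.0, 0.0 L/s.
ΣQ_DR = 297.0 L/s.
With Δt = 3 h = 10800 s, V = ΣQ_DR · Δt = 297.0 × 10800 = 3.21 × 10^6 L.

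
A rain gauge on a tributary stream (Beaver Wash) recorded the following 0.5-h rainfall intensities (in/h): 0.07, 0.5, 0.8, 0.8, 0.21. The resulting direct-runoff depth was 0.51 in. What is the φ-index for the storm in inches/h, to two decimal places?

Only the 3 blocks with intensity above φ contribute runoff: 0.5, 0.8, 0.8 in/h.
Σ(I−φ)·Δt = d  ⇒  (0.5+0.8+0.8 − 3φ)·0.5 = 0.51
φ = (2.100 − 0.51/0.5) / 3 = 0.36 in/h.

φ ≈ 0.36 in/h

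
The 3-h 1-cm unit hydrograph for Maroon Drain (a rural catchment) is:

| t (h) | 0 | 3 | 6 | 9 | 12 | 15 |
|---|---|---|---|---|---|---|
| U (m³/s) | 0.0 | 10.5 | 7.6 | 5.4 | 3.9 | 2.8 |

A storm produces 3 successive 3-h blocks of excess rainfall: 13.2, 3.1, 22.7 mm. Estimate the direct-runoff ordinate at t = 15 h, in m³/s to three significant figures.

By discrete convolution, Q_j = Σ (P_i / 10 mm) · U_{j−i}.
At t = 15 h (j=5): Q = (13.2/10)·2.8 + (3.1/10)·3.9 + (22.7/10)·5.4 = 17.2 m³/s.

Q ≈ 17.2 m³/s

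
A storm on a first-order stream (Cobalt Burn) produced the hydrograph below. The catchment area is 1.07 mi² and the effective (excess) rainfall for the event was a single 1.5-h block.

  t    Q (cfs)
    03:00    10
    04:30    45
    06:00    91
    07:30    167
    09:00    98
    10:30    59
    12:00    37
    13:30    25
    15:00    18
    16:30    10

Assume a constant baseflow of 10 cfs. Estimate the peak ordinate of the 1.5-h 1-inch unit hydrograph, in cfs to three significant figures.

U_p ≈ 157 cfs

Direct runoff: 0.0, 35.0, 81.0, 157.0, 88.0, 49.0, 27.0, 15.0, 8.0, 0.0 cfs; ΣQ_DR = 460.0 cfs, peak = 157.0 cfs.
Runoff depth d = ΣQ_DR·Δt / A = 460.0 × 5400 / (1.07 mi²) = 0.9993 in.
The 1-inch UH is the DRH scaled by (1 in)/d, so U_p = 157.0 × 1/0.9993 = 157 cfs.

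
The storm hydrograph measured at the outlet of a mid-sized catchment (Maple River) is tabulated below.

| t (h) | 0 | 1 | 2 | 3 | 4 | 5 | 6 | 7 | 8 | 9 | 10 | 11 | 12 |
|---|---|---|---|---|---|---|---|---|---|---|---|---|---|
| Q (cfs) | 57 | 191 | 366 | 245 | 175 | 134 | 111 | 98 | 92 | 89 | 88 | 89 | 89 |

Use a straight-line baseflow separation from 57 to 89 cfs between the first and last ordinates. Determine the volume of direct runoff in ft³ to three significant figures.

V ≈ 3.15 × 10^6 ft³

Direct-runoff ordinates (Q − Q_b): 0.00, 131.33, 303.67, 180.00, 107.33, 63.67, 38.00, 22.33, 13.67, 8.00, 4.33, 2.67, 0.00 cfs.
ΣQ_DR = 875.0 cfs.
With Δt = 1 h = 3600 s, V = ΣQ_DR · Δt = 875.0 × 3600 = 3.15 × 10^6 ft³.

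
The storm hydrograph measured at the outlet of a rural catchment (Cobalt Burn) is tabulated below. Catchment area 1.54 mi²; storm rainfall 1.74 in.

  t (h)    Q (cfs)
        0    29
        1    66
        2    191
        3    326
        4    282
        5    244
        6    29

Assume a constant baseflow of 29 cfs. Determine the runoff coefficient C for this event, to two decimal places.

ΣQ_DR = 964.0 cfs; V = ΣQ_DR·Δt = 3.470 × 10^6 ft³.
Runoff depth d = V / A = 0.9700 in.
C = d / P = 0.9700 / 1.74 = 0.56.

C ≈ 0.56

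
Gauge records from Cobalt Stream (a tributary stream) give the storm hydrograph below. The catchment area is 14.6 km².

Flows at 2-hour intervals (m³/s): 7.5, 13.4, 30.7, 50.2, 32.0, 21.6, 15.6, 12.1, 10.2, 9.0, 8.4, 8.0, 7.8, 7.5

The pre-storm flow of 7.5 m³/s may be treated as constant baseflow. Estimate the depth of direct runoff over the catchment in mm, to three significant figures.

Direct runoff: 0.0, 5.9, 23.2, 42.7, 24.5, 14.1, 8.1, 4.6, 2.7, 1.5, 0.9, 0.5, 0.3, 0.0 m³/s; ΣQ_DR = 129.0 m³/s.
V = ΣQ_DR · Δt = 129.0 × 7200 s = 9.288 × 10^5 m³.
Over A = 14.6 km², depth = V / A = 63.6 mm.

d ≈ 63.6 mm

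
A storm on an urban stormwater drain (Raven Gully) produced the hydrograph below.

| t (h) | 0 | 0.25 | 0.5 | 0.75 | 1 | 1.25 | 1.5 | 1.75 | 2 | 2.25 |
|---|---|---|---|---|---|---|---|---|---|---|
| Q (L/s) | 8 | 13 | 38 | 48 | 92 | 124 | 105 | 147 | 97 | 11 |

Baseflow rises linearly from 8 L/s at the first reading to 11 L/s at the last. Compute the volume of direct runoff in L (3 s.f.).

V ≈ 5.29 × 10^5 L

Direct-runoff ordinates (Q − Q_b): 0.00, 4.67, 29.33, 39.00, 82.67, 114.33, 95.00, 136.67, 86.33, 0.00 L/s.
ΣQ_DR = 588.0 L/s.
With Δt = 0.25 h = 900 s, V = ΣQ_DR · Δt = 588.0 × 900 = 5.29 × 10^5 L.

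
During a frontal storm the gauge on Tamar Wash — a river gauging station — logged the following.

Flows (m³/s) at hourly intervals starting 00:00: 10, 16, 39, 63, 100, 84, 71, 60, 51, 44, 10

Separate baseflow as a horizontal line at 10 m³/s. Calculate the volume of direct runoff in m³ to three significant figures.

Direct-runoff ordinates (Q − Q_b): 0.0, 6.0, 29.0, 53.0, 90.0, 74.0, 61.0, 50.0, 41.0, 34.0, 0.0 m³/s.
ΣQ_DR = 438.0 m³/s.
With Δt = 1 h = 3600 s, V = ΣQ_DR · Δt = 438.0 × 3600 = 1.58 × 10^6 m³.

V ≈ 1.58 × 10^6 m³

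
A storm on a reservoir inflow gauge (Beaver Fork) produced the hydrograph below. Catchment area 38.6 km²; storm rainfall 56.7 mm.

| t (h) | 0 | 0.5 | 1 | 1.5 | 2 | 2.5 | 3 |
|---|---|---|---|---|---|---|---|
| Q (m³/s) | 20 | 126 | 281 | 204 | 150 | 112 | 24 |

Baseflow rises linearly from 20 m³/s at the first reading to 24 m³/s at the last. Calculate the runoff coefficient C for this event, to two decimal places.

ΣQ_DR = 763.0 m³/s; V = ΣQ_DR·Δt = 1.373 × 10^6 m³.
Runoff depth d = V / A = 35.58 mm.
C = d / P = 35.58 / 56.7 = 0.63.

C ≈ 0.63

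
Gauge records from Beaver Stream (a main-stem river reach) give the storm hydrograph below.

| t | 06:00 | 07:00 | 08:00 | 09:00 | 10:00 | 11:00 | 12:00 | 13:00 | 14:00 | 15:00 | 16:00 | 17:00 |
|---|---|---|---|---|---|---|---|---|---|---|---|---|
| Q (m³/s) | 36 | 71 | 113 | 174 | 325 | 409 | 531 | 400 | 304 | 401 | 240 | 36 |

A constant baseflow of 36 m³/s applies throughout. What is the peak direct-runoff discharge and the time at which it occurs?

Q_p = 495.0 m³/s at t = 12:00

Subtracting baseflow gives direct-runoff ordinates: 0.0, 35.0, 77.0, 138.0, 289.0, 373.0, 495.0, 364.0, 268.0, 365.0, 204.0, 0.0 m³/s.
The maximum is 495.0 m³/s, occurring at the reading for t = 12:00.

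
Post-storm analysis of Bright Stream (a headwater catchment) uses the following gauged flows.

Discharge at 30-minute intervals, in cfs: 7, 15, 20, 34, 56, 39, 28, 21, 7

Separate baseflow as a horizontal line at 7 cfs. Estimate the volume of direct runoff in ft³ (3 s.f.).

V ≈ 2.95 × 10^5 ft³

Direct-runoff ordinates (Q − Q_b): 0.0, 8.0, 13.0, 27.0, 49.0, 32.0, 21.0, 14.0, 0.0 cfs.
ΣQ_DR = 164.0 cfs.
With Δt = 0.5 h = 1800 s, V = ΣQ_DR · Δt = 164.0 × 1800 = 2.95 × 10^5 ft³.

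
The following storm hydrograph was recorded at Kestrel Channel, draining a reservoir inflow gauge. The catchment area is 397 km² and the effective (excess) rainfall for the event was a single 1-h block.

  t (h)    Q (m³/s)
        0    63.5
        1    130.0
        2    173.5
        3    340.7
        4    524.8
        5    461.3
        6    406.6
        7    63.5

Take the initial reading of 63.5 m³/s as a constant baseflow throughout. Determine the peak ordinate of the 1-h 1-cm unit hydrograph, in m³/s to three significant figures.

Direct runoff: 0.0, 66.5, 110.0, 277.2, 461.3, 397.8, 343.1, 0.0 m³/s; ΣQ_DR = 1656 m³/s, peak = 461.3 m³/s.
Runoff depth d = ΣQ_DR·Δt / A = 1656 × 3600 / (397 km²) = 15.02 mm.
The 1-cm UH is the DRH scaled by (10 mm)/d, so U_p = 461.3 × 10/15.02 = 307 m³/s.

U_p ≈ 307 m³/s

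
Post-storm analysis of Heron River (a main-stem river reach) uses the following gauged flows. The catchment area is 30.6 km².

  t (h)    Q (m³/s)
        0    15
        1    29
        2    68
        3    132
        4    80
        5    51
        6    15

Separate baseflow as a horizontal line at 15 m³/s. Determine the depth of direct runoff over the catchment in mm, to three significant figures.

d ≈ 33.5 mm

Direct runoff: 0.0, 14.0, 53.0, 117.0, 65.0, 36.0, 0.0 m³/s; ΣQ_DR = 285.0 m³/s.
V = ΣQ_DR · Δt = 285.0 × 3600 s = 1.026 × 10^6 m³.
Over A = 30.6 km², depth = V / A = 33.5 mm.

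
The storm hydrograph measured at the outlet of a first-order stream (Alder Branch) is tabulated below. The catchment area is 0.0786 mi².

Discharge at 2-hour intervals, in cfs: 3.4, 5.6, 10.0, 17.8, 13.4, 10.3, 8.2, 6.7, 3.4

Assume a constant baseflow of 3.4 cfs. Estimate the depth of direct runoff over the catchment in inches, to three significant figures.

d ≈ 1.90 in

Direct runoff: 0.0, 2.2, 6.6, 14.4, 10.0, 6.9, 4.8, 3.3, 0.0 cfs; ΣQ_DR = 48.20 cfs.
V = ΣQ_DR · Δt = 48.20 × 7200 s = 3.470 × 10^5 ft³.
Over A = 0.0786 mi², depth = V / A = 1.90 in.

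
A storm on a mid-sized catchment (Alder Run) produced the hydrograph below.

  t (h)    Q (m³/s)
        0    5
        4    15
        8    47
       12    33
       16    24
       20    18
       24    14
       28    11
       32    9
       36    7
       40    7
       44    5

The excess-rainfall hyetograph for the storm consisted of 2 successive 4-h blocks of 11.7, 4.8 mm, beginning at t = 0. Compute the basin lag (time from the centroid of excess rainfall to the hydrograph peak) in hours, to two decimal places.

t_L ≈ 4.84 h

Centroid of excess rainfall: t_c = Σ P_i·t̄_i / ΣP_i = 3.1636 h (block centres at 2, 6 h).
Hydrograph peak occurs at t = 8 h, so basin lag t_L = 8 − 3.1636 = 4.84 h.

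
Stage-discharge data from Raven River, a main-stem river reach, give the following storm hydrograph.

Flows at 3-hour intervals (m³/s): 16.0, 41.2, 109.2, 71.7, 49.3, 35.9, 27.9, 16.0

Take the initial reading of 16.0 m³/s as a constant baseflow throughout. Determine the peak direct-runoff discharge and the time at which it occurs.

Q_p = 93.2 m³/s at t = 6 h

Subtracting baseflow gives direct-runoff ordinates: 0.0, 25.2, 93.2, 55.7, 33.3, 19.9, 11.9, 0.0 m³/s.
The maximum is 93.2 m³/s, occurring at the reading for t = 6 h.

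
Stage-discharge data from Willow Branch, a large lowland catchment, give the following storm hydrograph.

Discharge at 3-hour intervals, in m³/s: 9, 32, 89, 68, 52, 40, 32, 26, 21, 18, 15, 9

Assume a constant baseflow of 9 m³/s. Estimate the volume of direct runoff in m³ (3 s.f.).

Direct-runoff ordinates (Q − Q_b): 0.0, 23.0, 80.0, 59.0, 43.0, 31.0, 23.0, 17.0, 12.0, 9.0, 6.0, 0.0 m³/s.
ΣQ_DR = 303.0 m³/s.
With Δt = 3 h = 10800 s, V = ΣQ_DR · Δt = 303.0 × 10800 = 3.27 × 10^6 m³.

V ≈ 3.27 × 10^6 m³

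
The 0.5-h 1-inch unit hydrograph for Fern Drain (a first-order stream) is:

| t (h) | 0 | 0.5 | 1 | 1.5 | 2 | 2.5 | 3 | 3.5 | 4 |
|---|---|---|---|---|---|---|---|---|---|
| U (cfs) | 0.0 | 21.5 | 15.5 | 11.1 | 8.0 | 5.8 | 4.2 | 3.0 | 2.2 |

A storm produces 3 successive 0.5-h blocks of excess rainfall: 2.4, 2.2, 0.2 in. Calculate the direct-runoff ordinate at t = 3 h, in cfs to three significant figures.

Q ≈ 24.4 cfs

By discrete convolution, Q_j = Σ (P_i / 1 in) · U_{j−i}.
At t = 3 h (j=6): Q = (2.4/1)·4.2 + (2.2/1)·5.8 + (0.2/1)·8.0 = 24.4 cfs.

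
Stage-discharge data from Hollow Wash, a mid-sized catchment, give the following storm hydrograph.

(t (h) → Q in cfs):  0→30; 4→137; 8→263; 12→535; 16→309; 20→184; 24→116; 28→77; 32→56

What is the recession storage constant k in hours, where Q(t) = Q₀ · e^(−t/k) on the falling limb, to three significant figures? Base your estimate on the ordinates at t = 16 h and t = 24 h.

On the falling limb, Q drops from 309 to 116 cfs between t = 16 h and t = 24 h (Δt = 8 h).
k = −Δt / ln(Q₂/Q₁) = −8 / ln(116/309) = 8.17 h.

k ≈ 8.17 h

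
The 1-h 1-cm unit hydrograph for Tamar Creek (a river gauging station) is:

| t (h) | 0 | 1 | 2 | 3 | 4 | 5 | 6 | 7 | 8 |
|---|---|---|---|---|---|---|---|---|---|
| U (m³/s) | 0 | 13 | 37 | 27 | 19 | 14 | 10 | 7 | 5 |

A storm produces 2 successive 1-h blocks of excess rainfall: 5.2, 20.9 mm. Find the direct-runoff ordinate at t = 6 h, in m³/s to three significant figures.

By discrete convolution, Q_j = Σ (P_i / 10 mm) · U_{j−i}.
At t = 6 h (j=6): Q = (5.2/10)·10 + (20.9/10)·14 = 34.5 m³/s.

Q ≈ 34.5 m³/s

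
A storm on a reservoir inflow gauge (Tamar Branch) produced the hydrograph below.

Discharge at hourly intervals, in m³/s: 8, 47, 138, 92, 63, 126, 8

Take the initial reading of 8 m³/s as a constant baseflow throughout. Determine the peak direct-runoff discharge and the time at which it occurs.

Q_p = 130.0 m³/s at t = 2 h

Subtracting baseflow gives direct-runoff ordinates: 0.0, 39.0, 130.0, 84.0, 55.0, 118.0, 0.0 m³/s.
The maximum is 130.0 m³/s, occurring at the reading for t = 2 h.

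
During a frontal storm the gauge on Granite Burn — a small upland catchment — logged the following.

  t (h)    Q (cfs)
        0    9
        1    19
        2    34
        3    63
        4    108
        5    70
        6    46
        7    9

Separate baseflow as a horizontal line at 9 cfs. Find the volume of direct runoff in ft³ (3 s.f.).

V ≈ 1.03 × 10^6 ft³

Direct-runoff ordinates (Q − Q_b): 0.0, 10.0, 25.0, 54.0, 99.0, 61.0, 37.0, 0.0 cfs.
ΣQ_DR = 286.0 cfs.
With Δt = 1 h = 3600 s, V = ΣQ_DR · Δt = 286.0 × 3600 = 1.03 × 10^6 ft³.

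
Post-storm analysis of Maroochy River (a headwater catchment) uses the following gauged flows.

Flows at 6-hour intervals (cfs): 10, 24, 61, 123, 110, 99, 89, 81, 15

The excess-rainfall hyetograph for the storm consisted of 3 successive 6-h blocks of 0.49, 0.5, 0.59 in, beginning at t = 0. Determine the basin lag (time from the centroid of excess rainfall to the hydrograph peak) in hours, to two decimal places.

Centroid of excess rainfall: t_c = Σ P_i·t̄_i / ΣP_i = 9.3797 h (block centres at 3, 9, 15 h).
Hydrograph peak occurs at t = 18 h, so basin lag t_L = 18 − 9.3797 = 8.62 h.

t_L ≈ 8.62 h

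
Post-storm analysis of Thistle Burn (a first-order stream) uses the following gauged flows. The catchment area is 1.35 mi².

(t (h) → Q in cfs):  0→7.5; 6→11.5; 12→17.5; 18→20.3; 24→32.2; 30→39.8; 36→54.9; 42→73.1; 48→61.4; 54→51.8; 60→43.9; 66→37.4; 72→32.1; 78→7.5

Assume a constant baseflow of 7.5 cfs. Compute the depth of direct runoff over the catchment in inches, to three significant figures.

d ≈ 2.66 in

Direct runoff: 0.0, 4.0, 10.0, 12.8, 24.7, 32.3, 47.4, 65.6, 53.9, 44.3, 36.4, 29.9, 24.6, 0.0 cfs; ΣQ_DR = 385.9 cfs.
V = ΣQ_DR · Δt = 385.9 × 21600 s = 8.335 × 10^6 ft³.
Over A = 1.35 mi², depth = V / A = 2.66 in.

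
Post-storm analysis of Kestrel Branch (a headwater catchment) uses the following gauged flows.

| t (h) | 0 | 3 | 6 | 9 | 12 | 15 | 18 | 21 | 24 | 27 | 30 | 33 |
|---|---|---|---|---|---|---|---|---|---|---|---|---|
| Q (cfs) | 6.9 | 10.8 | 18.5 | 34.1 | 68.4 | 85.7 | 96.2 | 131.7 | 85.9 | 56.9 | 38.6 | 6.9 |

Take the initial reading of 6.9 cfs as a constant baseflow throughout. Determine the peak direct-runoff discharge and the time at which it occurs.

Q_p = 124.8 cfs at t = 21 h

Subtracting baseflow gives direct-runoff ordinates: 0.0, 3.9, 11.6, 27.2, 61.5, 78.8, 89.3, 124.8, 79.0, 50.0, 31.7, 0.0 cfs.
The maximum is 124.8 cfs, occurring at the reading for t = 21 h.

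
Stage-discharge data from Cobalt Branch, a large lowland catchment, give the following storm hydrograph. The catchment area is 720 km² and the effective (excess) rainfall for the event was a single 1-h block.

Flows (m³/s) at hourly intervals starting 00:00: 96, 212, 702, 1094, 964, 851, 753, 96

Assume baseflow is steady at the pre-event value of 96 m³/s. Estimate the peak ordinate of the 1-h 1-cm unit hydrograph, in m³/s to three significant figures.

U_p ≈ 499 m³/s

Direct runoff: 0.0, 116.0, 606.0, 998.0, 868.0, 755.0, 657.0, 0.0 m³/s; ΣQ_DR = 4000 m³/s, peak = 998.0 m³/s.
Runoff depth d = ΣQ_DR·Δt / A = 4000 × 3600 / (720 km²) = 20.00 mm.
The 1-cm UH is the DRH scaled by (10 mm)/d, so U_p = 998.0 × 10/20.00 = 499 m³/s.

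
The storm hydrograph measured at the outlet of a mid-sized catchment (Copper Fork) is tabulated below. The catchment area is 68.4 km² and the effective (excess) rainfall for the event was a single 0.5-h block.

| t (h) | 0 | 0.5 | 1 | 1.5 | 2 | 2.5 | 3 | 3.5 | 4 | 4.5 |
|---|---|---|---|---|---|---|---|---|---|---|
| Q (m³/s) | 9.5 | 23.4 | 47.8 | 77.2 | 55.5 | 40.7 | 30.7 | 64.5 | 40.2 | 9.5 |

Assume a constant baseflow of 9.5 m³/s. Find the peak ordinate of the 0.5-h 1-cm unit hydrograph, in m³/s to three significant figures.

U_p ≈ 84.6 m³/s

Direct runoff: 0.0, 13.9, 38.3, 67.7, 46.0, 31.2, 21.2, 55.0, 30.7, 0.0 m³/s; ΣQ_DR = 304.0 m³/s, peak = 67.7 m³/s.
Runoff depth d = ΣQ_DR·Δt / A = 304.0 × 1800 / (68.4 km²) = 8.000 mm.
The 1-cm UH is the DRH scaled by (10 mm)/d, so U_p = 67.7 × 10/8.000 = 84.6 m³/s.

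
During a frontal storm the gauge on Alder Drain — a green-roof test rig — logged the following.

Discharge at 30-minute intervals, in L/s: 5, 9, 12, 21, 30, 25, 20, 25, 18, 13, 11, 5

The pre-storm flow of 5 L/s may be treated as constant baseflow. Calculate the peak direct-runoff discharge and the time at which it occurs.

Q_p = 25.0 L/s at t = 2 h

Subtracting baseflow gives direct-runoff ordinates: 0.0, 4.0, 7.0, 16.0, 25.0, 20.0, 15.0, 20.0, 13.0, 8.0, 6.0, 0.0 L/s.
The maximum is 25.0 L/s, occurring at the reading for t = 2 h.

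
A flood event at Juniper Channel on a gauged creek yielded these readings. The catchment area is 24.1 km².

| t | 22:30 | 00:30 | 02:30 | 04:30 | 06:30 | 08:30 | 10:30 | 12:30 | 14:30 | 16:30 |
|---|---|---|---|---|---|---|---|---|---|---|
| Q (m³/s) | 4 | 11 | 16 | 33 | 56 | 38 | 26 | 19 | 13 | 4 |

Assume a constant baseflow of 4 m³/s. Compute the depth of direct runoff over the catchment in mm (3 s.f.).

Direct runoff: 0.0, 7.0, 12.0, 29.0, 52.0, 34.0, 22.0, 15.0, 9.0, 0.0 m³/s; ΣQ_DR = 180.0 m³/s.
V = ΣQ_DR · Δt = 180.0 × 7200 s = 1.296 × 10^6 m³.
Over A = 24.1 km², depth = V / A = 53.8 mm.

d ≈ 53.8 mm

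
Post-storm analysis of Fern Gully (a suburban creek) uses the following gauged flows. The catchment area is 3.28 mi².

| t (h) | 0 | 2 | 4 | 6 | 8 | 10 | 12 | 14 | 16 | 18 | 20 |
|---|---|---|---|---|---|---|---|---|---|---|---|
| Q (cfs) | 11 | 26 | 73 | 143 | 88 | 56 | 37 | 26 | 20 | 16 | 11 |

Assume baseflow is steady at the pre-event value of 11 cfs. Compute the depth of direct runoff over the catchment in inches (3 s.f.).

Direct runoff: 0.0, 15.0, 62.0, 132.0, 77.0, 45.0, 26.0, 15.0, 9.0, 5.0, 0.0 cfs; ΣQ_DR = 386.0 cfs.
V = ΣQ_DR · Δt = 386.0 × 7200 s = 2.779 × 10^6 ft³.
Over A = 3.28 mi², depth = V / A = 0.365 in.

d ≈ 0.365 in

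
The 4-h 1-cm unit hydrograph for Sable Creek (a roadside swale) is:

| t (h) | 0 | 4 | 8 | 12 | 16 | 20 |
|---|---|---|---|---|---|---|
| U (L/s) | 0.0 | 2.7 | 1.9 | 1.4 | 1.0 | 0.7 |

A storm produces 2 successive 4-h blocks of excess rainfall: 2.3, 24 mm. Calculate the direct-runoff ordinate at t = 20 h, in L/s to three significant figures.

Q ≈ 2.56 L/s

By discrete convolution, Q_j = Σ (P_i / 10 mm) · U_{j−i}.
At t = 20 h (j=5): Q = (2.3/10)·0.7 + (24/10)·1.0 = 2.56 L/s.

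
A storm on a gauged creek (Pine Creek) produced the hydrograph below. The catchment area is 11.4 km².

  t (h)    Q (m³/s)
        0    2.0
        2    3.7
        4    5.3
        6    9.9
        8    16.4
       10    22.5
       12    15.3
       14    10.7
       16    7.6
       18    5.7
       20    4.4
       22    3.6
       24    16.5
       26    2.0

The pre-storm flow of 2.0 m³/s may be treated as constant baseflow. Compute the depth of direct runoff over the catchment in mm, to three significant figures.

Direct runoff: 0.0, 1.7, 3.3, 7.9, 14.4, 20.5, 13.3, 8.7, 5.6, 3.7, 2.4, 1.6, 14.5, 0.0 m³/s; ΣQ_DR = 97.60 m³/s.
V = ΣQ_DR · Δt = 97.60 × 7200 s = 7.027 × 10^5 m³.
Over A = 11.4 km², depth = V / A = 61.6 mm.

d ≈ 61.6 mm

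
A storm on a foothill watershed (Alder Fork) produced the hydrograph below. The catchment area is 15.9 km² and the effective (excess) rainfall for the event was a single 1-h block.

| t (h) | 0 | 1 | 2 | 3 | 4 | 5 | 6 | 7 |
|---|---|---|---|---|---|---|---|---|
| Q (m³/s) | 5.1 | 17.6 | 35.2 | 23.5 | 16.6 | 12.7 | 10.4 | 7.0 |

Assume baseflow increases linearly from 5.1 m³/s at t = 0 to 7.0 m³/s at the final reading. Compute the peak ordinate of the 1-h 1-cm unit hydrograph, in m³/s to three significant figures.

U_p ≈ 16.4 m³/s

Direct runoff: 0.00, 12.23, 29.56, 17.59, 10.41, 6.24, 3.67, 0.00 m³/s; ΣQ_DR = 79.70 m³/s, peak = 29.56 m³/s.
Runoff depth d = ΣQ_DR·Δt / A = 79.70 × 3600 / (15.9 km²) = 18.05 mm.
The 1-cm UH is the DRH scaled by (10 mm)/d, so U_p = 29.56 × 10/18.05 = 16.4 m³/s.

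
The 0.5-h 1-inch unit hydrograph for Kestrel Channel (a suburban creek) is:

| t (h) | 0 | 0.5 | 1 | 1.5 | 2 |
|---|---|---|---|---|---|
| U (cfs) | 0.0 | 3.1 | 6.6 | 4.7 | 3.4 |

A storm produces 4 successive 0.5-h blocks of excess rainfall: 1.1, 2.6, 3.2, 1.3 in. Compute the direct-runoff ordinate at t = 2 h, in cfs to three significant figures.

Q ≈ 41.1 cfs

By discrete convolution, Q_j = Σ (P_i / 1 in) · U_{j−i}.
At t = 2 h (j=4): Q = (1.1/1)·3.4 + (2.6/1)·4.7 + (3.2/1)·6.6 + (1.3/1)·3.1 = 41.1 cfs.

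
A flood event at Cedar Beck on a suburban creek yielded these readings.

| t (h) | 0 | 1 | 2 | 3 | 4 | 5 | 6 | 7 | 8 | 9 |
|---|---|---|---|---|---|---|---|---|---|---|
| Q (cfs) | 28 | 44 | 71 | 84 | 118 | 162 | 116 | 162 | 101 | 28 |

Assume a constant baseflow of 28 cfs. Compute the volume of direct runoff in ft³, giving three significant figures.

Direct-runoff ordinates (Q − Q_b): 0.0, 16.0, 43.0, 56.0, 90.0, 134.0, 88.0, 134.0, 73.0, 0.0 cfs.
ΣQ_DR = 634.0 cfs.
With Δt = 1 h = 3600 s, V = ΣQ_DR · Δt = 634.0 × 3600 = 2.28 × 10^6 ft³.

V ≈ 2.28 × 10^6 ft³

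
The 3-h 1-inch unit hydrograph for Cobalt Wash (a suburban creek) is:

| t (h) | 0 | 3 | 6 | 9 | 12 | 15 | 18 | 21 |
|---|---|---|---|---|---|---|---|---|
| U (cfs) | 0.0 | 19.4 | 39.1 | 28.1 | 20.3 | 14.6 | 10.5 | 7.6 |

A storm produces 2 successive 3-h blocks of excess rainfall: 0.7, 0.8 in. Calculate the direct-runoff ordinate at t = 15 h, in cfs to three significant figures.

By discrete convolution, Q_j = Σ (P_i / 1 in) · U_{j−i}.
At t = 15 h (j=5): Q = (0.7/1)·14.6 + (0.8/1)·20.3 = 26.5 cfs.

Q ≈ 26.5 cfs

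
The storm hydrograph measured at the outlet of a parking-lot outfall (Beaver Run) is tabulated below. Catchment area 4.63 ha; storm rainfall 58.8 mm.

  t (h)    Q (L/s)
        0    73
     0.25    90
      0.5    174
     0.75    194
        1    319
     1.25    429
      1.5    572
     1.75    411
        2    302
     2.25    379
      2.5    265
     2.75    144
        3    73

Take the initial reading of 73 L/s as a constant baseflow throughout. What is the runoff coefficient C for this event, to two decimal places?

ΣQ_DR = 2476 L/s; V = ΣQ_DR·Δt = 2.228 × 10^6 L.
Runoff depth d = V / A = 48.13 mm.
C = d / P = 48.13 / 58.8 = 0.82.

C ≈ 0.82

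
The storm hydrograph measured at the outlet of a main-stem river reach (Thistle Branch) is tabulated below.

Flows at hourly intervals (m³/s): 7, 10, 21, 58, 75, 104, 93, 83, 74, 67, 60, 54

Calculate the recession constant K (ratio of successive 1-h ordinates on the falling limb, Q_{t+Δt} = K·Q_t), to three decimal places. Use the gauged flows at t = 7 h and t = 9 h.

K ≈ 0.898

Using the recession-limb readings at t = 7 h and t = 9 h: Q falls from 83 to 67 m³/s over 2 intervals.
K = (Q₂/Q₁)^(1/2) = (67/83)^(1/2) = 0.898.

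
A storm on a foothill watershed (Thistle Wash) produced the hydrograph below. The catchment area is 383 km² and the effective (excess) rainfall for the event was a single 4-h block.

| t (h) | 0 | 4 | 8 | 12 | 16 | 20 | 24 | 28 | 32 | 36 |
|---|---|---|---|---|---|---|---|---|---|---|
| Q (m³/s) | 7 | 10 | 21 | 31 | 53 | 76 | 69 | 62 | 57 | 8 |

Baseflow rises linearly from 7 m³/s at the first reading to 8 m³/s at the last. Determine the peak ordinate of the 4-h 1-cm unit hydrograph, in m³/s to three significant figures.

U_p ≈ 57.1 m³/s

Direct runoff: 0.00, 2.89, 13.78, 23.67, 45.56, 68.44, 61.33, 54.22, 49.11, 0.00 m³/s; ΣQ_DR = 319.0 m³/s, peak = 68.44 m³/s.
Runoff depth d = ΣQ_DR·Δt / A = 319.0 × 14400 / (383 km²) = 11.99 mm.
The 1-cm UH is the DRH scaled by (10 mm)/d, so U_p = 68.44 × 10/11.99 = 57.1 m³/s.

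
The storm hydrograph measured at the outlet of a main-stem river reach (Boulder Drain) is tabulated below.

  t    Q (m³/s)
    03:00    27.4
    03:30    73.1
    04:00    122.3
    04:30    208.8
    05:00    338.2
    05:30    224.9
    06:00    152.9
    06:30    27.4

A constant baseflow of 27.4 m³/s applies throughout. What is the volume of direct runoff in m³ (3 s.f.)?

V ≈ 1.72 × 10^6 m³

Direct-runoff ordinates (Q − Q_b): 0.0, 45.7, 94.9, 181.4, 310.8, 197.5, 125.5, 0.0 m³/s.
ΣQ_DR = 955.8 m³/s.
With Δt = 0.5 h = 1800 s, V = ΣQ_DR · Δt = 955.8 × 1800 = 1.72 × 10^6 m³.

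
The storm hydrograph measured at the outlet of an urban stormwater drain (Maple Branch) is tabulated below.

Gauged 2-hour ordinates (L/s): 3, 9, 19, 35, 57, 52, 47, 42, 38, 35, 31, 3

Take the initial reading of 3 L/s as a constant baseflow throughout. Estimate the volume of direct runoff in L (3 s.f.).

V ≈ 2.41 × 10^6 L

Direct-runoff ordinates (Q − Q_b): 0.0, 6.0, 16.0, 32.0, 54.0, 49.0, 44.0, 39.0, 35.0, 32.0, 28.0, 0.0 L/s.
ΣQ_DR = 335.0 L/s.
With Δt = 2 h = 7200 s, V = ΣQ_DR · Δt = 335.0 × 7200 = 2.41 × 10^6 L.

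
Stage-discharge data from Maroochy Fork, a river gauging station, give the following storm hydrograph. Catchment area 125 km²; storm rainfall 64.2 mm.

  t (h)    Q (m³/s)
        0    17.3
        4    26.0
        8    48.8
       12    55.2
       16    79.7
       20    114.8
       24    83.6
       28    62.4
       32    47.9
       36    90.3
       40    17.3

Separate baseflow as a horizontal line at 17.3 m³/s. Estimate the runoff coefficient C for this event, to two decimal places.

C ≈ 0.81

ΣQ_DR = 453.0 m³/s; V = ΣQ_DR·Δt = 6.523 × 10^6 m³.
Runoff depth d = V / A = 52.19 mm.
C = d / P = 52.19 / 64.2 = 0.81.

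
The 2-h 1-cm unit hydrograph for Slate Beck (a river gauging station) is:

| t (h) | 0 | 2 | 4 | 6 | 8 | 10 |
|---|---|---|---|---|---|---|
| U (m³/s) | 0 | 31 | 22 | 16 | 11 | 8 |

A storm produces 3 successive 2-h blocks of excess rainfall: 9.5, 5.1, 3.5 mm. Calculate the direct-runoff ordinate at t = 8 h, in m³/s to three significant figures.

Q ≈ 26.3 m³/s

By discrete convolution, Q_j = Σ (P_i / 10 mm) · U_{j−i}.
At t = 8 h (j=4): Q = (9.5/10)·11 + (5.1/10)·16 + (3.5/10)·22 = 26.3 m³/s.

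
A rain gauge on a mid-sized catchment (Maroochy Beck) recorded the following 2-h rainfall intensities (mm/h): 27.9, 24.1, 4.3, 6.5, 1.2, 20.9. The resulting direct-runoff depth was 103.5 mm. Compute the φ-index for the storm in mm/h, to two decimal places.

φ ≈ 7.05 mm/h

Only the 3 blocks with intensity above φ contribute runoff: 27.9, 24.1, 20.9 mm/h.
Σ(I−φ)·Δt = d  ⇒  (27.9+24.1+20.9 − 3φ)·2 = 103.5
φ = (72.90 − 103.5/2) / 3 = 7.05 mm/h.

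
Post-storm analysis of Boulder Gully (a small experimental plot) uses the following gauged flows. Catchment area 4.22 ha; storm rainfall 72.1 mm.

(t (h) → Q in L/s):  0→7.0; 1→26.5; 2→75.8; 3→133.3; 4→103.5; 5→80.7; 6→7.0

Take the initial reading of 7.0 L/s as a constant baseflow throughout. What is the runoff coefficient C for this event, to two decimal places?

C ≈ 0.46

ΣQ_DR = 384.8 L/s; V = ΣQ_DR·Δt = 1.385 × 10^6 L.
Runoff depth d = V / A = 32.83 mm.
C = d / P = 32.83 / 72.1 = 0.46.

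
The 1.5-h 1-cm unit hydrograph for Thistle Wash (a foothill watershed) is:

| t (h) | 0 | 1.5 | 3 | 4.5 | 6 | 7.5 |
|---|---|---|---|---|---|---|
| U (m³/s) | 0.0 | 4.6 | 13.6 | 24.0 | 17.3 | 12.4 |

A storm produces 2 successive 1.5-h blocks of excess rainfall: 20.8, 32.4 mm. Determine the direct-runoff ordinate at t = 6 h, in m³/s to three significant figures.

By discrete convolution, Q_j = Σ (P_i / 10 mm) · U_{j−i}.
At t = 6 h (j=4): Q = (20.8/10)·17.3 + (32.4/10)·24.0 = 114 m³/s.

Q ≈ 114 m³/s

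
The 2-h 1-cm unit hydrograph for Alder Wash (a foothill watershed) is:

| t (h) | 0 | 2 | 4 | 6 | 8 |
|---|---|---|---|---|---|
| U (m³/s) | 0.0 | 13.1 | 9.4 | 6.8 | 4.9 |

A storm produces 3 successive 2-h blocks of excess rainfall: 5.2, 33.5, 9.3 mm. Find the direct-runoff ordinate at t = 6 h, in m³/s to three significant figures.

Q ≈ 47.2 m³/s

By discrete convolution, Q_j = Σ (P_i / 10 mm) · U_{j−i}.
At t = 6 h (j=3): Q = (5.2/10)·6.8 + (33.5/10)·9.4 + (9.3/10)·13.1 = 47.2 m³/s.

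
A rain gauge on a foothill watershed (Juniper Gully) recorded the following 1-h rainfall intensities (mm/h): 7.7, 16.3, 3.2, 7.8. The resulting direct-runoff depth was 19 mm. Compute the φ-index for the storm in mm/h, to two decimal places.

Only the 3 blocks with intensity above φ contribute runoff: 7.7, 16.3, 7.8 mm/h.
Σ(I−φ)·Δt = d  ⇒  (7.7+16.3+7.8 − 3φ)·1 = 19
φ = (31.80 − 19/1) / 3 = 4.27 mm/h.

φ ≈ 4.27 mm/h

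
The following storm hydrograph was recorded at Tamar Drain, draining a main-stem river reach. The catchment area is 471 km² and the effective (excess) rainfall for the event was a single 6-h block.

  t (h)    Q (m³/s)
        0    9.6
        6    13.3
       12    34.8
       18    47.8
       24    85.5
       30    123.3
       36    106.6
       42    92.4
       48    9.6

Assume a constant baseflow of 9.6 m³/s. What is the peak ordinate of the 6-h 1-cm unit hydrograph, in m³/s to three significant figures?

U_p ≈ 56.8 m³/s

Direct runoff: 0.0, 3.7, 25.2, 38.2, 75.9, 113.7, 97.0, 82.8, 0.0 m³/s; ΣQ_DR = 436.5 m³/s, peak = 113.7 m³/s.
Runoff depth d = ΣQ_DR·Δt / A = 436.5 × 21600 / (471 km²) = 20.02 mm.
The 1-cm UH is the DRH scaled by (10 mm)/d, so U_p = 113.7 × 10/20.02 = 56.8 m³/s.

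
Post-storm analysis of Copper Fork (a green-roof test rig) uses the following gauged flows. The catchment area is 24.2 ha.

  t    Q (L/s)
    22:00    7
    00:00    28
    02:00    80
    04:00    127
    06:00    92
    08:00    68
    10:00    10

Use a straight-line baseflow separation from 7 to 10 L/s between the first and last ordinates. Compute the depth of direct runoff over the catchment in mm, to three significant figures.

Direct runoff: 0.00, 20.50, 72.00, 118.50, 83.00, 58.50, 0.00 L/s; ΣQ_DR = 352.5 L/s.
V = ΣQ_DR · Δt = 352.5 × 7200 s = 2.538 × 10^6 L.
Over A = 24.2 ha, depth = V / A = 10.5 mm.

d ≈ 10.5 mm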